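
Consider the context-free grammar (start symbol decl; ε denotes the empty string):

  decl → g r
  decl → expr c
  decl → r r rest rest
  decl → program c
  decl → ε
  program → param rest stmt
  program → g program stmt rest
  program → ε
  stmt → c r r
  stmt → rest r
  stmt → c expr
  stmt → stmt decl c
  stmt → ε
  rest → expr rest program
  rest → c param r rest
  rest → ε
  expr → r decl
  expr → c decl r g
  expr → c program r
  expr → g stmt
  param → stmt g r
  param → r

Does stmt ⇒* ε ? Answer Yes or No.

stmt has an ε-production, so stmt ⇒ ε.

Yes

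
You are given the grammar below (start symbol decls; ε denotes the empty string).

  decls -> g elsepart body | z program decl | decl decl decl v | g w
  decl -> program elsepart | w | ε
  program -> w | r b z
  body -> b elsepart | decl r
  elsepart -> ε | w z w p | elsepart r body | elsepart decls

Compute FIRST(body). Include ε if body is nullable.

body -> b elsepart contributes {b}.
From body -> decl r: decl nullable, take FIRST(decl) ∪ {r} = { r, w }.
Union: FIRST(body) = { b, r, w }.

{ b, r, w }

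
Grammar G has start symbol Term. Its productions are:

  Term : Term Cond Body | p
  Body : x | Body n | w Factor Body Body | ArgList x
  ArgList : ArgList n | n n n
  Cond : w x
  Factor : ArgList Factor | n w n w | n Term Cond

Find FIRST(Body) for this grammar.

Body : x contributes {x}.
From Body : Body n: add FIRST(Body) = { n, w, x }.
Body : w Factor Body Body contributes {w}.
From Body : ArgList x: add FIRST(ArgList) = { n }.
Union: FIRST(Body) = { n, w, x }.

{ n, w, x }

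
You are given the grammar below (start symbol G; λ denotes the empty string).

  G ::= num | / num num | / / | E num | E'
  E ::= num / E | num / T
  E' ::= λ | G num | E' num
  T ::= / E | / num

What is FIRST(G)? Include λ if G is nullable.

{ /, num, λ }

G ::= num contributes {num}.
G ::= / num num contributes {/}.
G ::= / / contributes {/}.
From G ::= E num: add FIRST(E) = { num }.
From G ::= E': add FIRST(E') = { /, num, λ } (including λ since E' is nullable).
Union: FIRST(G) = { /, num, λ }.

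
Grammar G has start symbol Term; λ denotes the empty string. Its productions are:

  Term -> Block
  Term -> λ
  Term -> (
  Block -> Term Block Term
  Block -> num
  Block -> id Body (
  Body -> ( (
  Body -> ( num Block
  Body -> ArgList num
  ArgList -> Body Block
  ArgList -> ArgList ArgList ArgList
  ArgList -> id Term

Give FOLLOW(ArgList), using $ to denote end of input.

In Body -> ArgList num: add FIRST(num) = { num }.
In ArgList -> ArgList ArgList ArgList: add FIRST(ArgList ArgList) = { (, id }.
In ArgList -> ArgList ArgList ArgList: add FIRST(ArgList) = { (, id }.
In ArgList -> ArgList ArgList ArgList: ArgList is at the end, add FOLLOW(ArgList) = { (, id, num }.
Union: FOLLOW(ArgList) = { (, id, num }.

{ (, id, num }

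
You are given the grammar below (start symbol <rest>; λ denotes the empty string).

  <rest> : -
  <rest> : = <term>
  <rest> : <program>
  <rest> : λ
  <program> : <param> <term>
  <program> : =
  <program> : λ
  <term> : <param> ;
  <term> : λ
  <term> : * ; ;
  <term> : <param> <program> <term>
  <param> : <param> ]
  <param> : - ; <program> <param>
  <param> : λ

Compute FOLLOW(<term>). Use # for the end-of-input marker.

In <rest> : = <term>: <term> is at the end, add FOLLOW(<rest>) = { # }.
In <program> : <param> <term>: <term> is at the end, add FOLLOW(<program>) = { #, *, -, ;, =, ] }.
In <term> : <param> <program> <term>: <term> is at the end, add FOLLOW(<term>) = { #, *, -, ;, =, ] }.
Union: FOLLOW(<term>) = { #, *, -, ;, =, ] }.

{ #, *, -, ;, =, ] }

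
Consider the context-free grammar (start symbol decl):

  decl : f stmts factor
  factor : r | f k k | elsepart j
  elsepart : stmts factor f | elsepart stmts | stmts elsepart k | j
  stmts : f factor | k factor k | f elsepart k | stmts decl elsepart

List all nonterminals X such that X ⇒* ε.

No nonterminal has an empty production or an RHS whose symbols are all nullable.

{ } (none)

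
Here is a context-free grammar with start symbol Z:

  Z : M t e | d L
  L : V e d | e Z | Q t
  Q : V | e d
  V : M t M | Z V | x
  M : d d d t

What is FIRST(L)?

{ d, e, x }

From L : V e d: add FIRST(V) = { d, x }.
L : e Z contributes {e}.
From L : Q t: add FIRST(Q) = { d, e, x }.
Union: FIRST(L) = { d, e, x }.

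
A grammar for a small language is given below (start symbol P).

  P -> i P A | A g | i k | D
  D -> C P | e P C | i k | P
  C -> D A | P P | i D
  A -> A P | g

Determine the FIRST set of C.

From C -> D A: add FIRST(D) = { e, g, i }.
From C -> P P: add FIRST(P) = { e, g, i }.
C -> i D contributes {i}.
Union: FIRST(C) = { e, g, i }.

{ e, g, i }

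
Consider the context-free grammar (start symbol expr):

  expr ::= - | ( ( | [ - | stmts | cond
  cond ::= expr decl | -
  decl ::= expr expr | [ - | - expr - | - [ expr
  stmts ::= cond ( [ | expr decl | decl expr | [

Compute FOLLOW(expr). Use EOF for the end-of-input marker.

{ EOF, (, -, [ }

expr is the start symbol, so EOF ∈ FOLLOW(expr).
In cond ::= expr decl: add FIRST(decl) = { (, -, [ }.
In decl ::= expr expr: add FIRST(expr) = { (, -, [ }.
In decl ::= expr expr: expr is at the end, add FOLLOW(decl) = { EOF, (, -, [ }.
In decl ::= - expr -: add FIRST(-) = { - }.
In decl ::= - [ expr: expr is at the end, add FOLLOW(decl) = { EOF, (, -, [ }.
In stmts ::= expr decl: add FIRST(decl) = { (, -, [ }.
In stmts ::= decl expr: expr is at the end, add FOLLOW(stmts) = { EOF, (, -, [ }.
Union: FOLLOW(expr) = { EOF, (, -, [ }.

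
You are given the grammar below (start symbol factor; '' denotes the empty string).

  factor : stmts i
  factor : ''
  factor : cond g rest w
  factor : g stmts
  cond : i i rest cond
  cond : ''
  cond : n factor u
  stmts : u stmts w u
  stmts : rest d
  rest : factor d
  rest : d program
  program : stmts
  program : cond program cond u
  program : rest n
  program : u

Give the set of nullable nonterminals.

{ cond, factor }

Directly nullable (have an ''-production): factor, cond.
No other nonterminal has a production whose RHS symbols are all nullable.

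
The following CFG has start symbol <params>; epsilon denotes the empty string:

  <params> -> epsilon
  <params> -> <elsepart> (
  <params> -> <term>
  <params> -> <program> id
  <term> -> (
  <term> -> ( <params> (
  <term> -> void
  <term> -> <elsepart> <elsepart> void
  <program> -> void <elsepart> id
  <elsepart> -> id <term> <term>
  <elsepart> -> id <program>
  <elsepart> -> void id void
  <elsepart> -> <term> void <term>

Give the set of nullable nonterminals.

Directly nullable (have an epsilon-production): <params>.
No other nonterminal has a production whose RHS symbols are all nullable.

{ <params> }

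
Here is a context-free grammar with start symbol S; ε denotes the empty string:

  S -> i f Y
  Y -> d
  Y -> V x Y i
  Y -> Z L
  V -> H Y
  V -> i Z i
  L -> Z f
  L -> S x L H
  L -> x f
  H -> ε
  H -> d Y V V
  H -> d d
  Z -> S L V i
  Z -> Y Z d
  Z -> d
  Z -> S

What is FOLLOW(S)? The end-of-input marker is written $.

S is the start symbol, so $ ∈ FOLLOW(S).
In L -> S x L H: add FIRST(x L H) = { x }.
In Z -> S L V i: add FIRST(L V i) = { d, i, x }.
In Z -> S: S is at the end, add FOLLOW(Z) = { d, f, i, x }.
Union: FOLLOW(S) = { $, d, f, i, x }.

{ $, d, f, i, x }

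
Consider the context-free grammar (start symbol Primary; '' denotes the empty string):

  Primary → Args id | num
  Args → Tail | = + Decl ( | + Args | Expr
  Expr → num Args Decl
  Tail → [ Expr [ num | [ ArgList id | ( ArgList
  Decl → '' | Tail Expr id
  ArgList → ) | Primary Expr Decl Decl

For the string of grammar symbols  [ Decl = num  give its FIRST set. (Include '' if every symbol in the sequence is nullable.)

[ is a terminal; add {[} and stop.

{ [ }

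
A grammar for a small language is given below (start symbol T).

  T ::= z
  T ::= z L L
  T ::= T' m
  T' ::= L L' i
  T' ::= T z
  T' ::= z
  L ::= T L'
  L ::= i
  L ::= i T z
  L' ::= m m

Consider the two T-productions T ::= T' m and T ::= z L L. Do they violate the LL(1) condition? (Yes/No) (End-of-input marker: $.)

Yes

FIRST(T' m) = { i, z } and FIRST(z L L) = { z }.
Both contain z, so the two alternatives are not disjoint — LL(1) conflict.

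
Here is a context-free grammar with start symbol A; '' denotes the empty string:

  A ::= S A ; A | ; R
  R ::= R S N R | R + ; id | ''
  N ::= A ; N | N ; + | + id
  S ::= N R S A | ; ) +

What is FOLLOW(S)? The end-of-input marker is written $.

In A ::= S A ; A: add FIRST(A ; A) = { +, ; }.
In R ::= R S N R: add FIRST(N R) = { +, ; }.
In S ::= N R S A: add FIRST(A) = { +, ; }.
Union: FOLLOW(S) = { +, ; }.

{ +, ; }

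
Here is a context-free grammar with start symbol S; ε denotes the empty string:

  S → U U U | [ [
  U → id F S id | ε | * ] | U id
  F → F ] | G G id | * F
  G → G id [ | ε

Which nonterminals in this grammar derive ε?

{ G, S, U }

Directly nullable (have an ε-production): U, G.
S → U U U with every symbol nullable, so S is nullable.
No other nonterminal has a production whose RHS symbols are all nullable.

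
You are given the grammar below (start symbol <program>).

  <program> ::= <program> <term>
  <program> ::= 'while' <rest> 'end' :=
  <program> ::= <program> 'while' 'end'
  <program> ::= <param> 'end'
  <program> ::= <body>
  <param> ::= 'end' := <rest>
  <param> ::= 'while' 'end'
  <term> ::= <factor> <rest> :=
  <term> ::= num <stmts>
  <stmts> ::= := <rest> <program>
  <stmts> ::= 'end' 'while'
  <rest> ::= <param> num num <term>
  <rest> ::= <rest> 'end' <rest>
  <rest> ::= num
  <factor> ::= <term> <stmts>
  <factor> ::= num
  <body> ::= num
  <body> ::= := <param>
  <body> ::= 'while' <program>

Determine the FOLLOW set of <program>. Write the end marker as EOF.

{ EOF, 'end', 'while', :=, num }

<program> is the start symbol, so EOF ∈ FOLLOW(<program>).
In <program> ::= <program> <term>: add FIRST(<term>) = { num }.
In <program> ::= <program> 'while' 'end': add FIRST('while' 'end') = { 'while' }.
In <stmts> ::= := <rest> <program>: <program> is at the end, add FOLLOW(<stmts>) = { EOF, 'end', 'while', :=, num }.
In <body> ::= 'while' <program>: <program> is at the end, add FOLLOW(<body>) = { EOF, 'end', 'while', :=, num }.
Union: FOLLOW(<program>) = { EOF, 'end', 'while', :=, num }.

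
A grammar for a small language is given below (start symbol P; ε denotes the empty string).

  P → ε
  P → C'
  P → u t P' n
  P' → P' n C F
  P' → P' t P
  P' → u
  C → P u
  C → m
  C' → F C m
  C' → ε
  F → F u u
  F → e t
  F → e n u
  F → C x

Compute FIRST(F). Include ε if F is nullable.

From F → F u u: add FIRST(F) = { e, m, u }.
F → e t contributes {e}.
F → e n u contributes {e}.
From F → C x: add FIRST(C) = { e, m, u }.
Union: FIRST(F) = { e, m, u }.

{ e, m, u }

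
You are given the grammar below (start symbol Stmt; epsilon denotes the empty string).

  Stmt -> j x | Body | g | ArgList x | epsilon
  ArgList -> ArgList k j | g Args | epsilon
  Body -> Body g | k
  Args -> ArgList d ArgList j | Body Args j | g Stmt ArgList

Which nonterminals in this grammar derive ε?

{ ArgList, Stmt }

Directly nullable (have an epsilon-production): Stmt, ArgList.
No other nonterminal has a production whose RHS symbols are all nullable.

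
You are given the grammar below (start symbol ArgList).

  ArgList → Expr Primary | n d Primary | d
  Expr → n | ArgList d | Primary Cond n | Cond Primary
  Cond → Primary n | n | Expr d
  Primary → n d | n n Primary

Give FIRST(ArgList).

From ArgList → Expr Primary: add FIRST(Expr) = { d, n }.
ArgList → n d Primary contributes {n}.
ArgList → d contributes {d}.
Union: FIRST(ArgList) = { d, n }.

{ d, n }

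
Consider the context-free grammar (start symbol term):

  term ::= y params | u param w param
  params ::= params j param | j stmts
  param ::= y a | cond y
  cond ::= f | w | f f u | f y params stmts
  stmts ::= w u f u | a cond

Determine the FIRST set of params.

From params ::= params j param: add FIRST(params) = { j }.
params ::= j stmts contributes {j}.
Union: FIRST(params) = { j }.

{ j }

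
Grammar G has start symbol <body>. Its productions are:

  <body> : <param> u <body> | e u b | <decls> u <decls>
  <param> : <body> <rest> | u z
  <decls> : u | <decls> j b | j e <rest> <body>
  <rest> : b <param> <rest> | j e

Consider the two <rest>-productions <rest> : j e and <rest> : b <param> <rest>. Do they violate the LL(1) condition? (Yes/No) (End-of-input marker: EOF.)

No

FIRST(j e) = { j } and FIRST(b <param> <rest>) = { b }.
The FIRST sets are disjoint and neither alternative is nullable — no conflict.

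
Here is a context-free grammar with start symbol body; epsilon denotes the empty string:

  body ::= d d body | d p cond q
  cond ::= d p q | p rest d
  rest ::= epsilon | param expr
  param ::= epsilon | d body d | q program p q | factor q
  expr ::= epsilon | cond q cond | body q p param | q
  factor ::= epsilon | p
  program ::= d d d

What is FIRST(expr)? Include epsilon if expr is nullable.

expr ::= epsilon contributes epsilon.
From expr ::= cond q cond: add FIRST(cond) = { d, p }.
From expr ::= body q p param: add FIRST(body) = { d }.
expr ::= q contributes {q}.
Union: FIRST(expr) = { d, p, q, epsilon }.

{ d, p, q, epsilon }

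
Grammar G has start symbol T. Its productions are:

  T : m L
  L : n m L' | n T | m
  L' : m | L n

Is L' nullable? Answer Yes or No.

No

No nonterminal in this grammar is nullable.
No production of L' has an RHS whose symbols are all nullable, so L' is not nullable.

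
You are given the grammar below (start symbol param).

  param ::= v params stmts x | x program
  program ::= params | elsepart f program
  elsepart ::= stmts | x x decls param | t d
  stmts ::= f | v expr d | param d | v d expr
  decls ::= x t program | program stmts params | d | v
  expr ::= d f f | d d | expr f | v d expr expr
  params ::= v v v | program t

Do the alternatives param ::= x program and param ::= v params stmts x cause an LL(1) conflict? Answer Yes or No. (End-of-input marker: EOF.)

FIRST(x program) = { x } and FIRST(v params stmts x) = { v }.
The FIRST sets are disjoint and neither alternative is nullable — no conflict.

No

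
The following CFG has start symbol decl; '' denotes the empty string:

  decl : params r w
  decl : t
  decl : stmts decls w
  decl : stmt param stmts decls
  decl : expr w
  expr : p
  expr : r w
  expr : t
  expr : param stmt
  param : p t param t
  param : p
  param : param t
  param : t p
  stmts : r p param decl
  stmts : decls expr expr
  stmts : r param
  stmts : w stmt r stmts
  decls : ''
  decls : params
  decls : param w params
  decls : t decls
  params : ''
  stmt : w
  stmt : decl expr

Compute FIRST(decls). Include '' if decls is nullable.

{ p, t, '' }

decls : '' contributes ''.
From decls : params: add FIRST(params) = { '' } (including '' since params is nullable).
From decls : param w params: add FIRST(param) = { p, t }.
decls : t decls contributes {t}.
Union: FIRST(decls) = { p, t, '' }.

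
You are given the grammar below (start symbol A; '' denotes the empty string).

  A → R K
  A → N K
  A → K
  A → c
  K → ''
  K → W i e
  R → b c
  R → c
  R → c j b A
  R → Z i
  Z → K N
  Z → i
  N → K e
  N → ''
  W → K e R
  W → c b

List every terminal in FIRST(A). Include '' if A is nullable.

{ b, c, e, i, '' }

From A → R K: add FIRST(R) = { b, c, e, i }.
From A → N K: N, K nullable, take FIRST(N) ∪ FIRST(K) = { c, e }; also '' since the whole RHS is nullable.
From A → K: add FIRST(K) = { c, e, '' } (including '' since K is nullable).
A → c contributes {c}.
Union: FIRST(A) = { b, c, e, i, '' }.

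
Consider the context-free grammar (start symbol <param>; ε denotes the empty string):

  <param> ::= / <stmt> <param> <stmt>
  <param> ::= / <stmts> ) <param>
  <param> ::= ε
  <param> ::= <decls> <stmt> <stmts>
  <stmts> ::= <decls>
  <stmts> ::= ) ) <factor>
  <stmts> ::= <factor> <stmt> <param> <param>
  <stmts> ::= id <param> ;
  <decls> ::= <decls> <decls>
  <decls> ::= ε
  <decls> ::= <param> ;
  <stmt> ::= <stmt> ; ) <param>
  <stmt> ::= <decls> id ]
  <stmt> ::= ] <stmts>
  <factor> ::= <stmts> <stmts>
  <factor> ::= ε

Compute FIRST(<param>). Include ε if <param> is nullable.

<param> ::= / <stmt> <param> <stmt> contributes {/}.
<param> ::= / <stmts> ) <param> contributes {/}.
<param> ::= ε contributes ε.
From <param> ::= <decls> <stmt> <stmts>: <decls> nullable, take FIRST(<decls>) ∪ FIRST(<stmt>) = { /, ;, ], id }.
Union: FIRST(<param>) = { /, ;, ], id, ε }.

{ /, ;, ], id, ε }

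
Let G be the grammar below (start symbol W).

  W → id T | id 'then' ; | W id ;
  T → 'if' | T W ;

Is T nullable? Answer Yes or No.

No nonterminal in this grammar is nullable.
No production of T has an RHS whose symbols are all nullable, so T is not nullable.

No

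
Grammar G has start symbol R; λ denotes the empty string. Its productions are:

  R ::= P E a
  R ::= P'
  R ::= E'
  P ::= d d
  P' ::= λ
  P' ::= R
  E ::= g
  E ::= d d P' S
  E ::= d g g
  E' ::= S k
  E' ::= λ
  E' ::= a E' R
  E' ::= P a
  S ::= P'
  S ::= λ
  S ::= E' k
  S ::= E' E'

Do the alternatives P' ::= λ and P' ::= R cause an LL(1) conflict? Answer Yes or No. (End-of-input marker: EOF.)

FIRST(λ) = { λ } and FIRST(R) = { a, d, k, λ }.
Both alternatives are nullable, violating the LL(1) condition.

Yes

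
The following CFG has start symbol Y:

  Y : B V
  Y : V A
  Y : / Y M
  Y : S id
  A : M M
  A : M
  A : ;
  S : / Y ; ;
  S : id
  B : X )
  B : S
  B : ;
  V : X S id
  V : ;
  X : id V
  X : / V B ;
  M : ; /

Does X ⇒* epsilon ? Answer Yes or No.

No

No nonterminal in this grammar is nullable.
No production of X has an RHS whose symbols are all nullable, so X is not nullable.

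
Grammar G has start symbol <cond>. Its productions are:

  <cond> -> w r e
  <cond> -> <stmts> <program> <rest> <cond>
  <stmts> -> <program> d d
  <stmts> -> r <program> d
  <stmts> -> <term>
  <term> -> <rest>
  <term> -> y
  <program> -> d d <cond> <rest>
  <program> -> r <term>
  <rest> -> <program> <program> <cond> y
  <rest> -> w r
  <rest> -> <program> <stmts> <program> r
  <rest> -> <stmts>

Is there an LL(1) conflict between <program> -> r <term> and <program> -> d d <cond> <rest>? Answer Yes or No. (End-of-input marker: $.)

FIRST(r <term>) = { r } and FIRST(d d <cond> <rest>) = { d }.
The FIRST sets are disjoint and neither alternative is nullable — no conflict.

No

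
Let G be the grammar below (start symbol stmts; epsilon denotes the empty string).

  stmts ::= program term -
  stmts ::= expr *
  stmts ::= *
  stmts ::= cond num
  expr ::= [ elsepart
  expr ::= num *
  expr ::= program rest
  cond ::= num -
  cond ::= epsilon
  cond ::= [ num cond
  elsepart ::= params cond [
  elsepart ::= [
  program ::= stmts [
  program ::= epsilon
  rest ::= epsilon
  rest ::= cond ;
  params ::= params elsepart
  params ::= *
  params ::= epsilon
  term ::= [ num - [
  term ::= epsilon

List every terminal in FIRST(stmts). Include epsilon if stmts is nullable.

From stmts ::= program term -: program, term nullable, take FIRST(program) ∪ FIRST(term) ∪ {-} = { *, -, ;, [, num }.
From stmts ::= expr *: expr nullable, take FIRST(expr) ∪ {*} = { *, -, ;, [, num }.
stmts ::= * contributes {*}.
From stmts ::= cond num: cond nullable, take FIRST(cond) ∪ {num} = { [, num }.
Union: FIRST(stmts) = { *, -, ;, [, num }.

{ *, -, ;, [, num }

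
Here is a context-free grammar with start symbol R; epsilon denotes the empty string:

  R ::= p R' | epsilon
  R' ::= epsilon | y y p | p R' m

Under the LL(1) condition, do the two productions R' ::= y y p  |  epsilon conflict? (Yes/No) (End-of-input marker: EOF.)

No

FIRST(y y p) = { y } and FIRST(epsilon) = { epsilon }.
The second is nullable but FOLLOW(R') = { EOF, m } is disjoint from FIRST of the first.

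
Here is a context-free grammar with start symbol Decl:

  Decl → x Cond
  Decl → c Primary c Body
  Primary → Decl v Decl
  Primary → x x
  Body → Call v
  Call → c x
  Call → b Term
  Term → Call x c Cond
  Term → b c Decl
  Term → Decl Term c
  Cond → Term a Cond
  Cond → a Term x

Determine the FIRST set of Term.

From Term → Call x c Cond: add FIRST(Call) = { b, c }.
Term → b c Decl contributes {b}.
From Term → Decl Term c: add FIRST(Decl) = { c, x }.
Union: FIRST(Term) = { b, c, x }.

{ b, c, x }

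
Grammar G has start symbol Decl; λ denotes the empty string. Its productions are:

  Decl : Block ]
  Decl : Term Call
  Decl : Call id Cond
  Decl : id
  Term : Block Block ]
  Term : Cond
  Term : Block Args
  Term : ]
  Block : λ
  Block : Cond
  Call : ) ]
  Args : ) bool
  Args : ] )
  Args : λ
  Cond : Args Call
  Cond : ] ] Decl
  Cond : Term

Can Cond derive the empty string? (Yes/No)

Yes

Cond : Term and each of Term is nullable, so Cond ⇒* λ.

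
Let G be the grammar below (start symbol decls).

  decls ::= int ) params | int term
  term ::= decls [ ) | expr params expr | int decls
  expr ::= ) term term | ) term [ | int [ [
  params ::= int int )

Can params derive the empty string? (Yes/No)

No nonterminal in this grammar is nullable.
No production of params has an RHS whose symbols are all nullable, so params is not nullable.

No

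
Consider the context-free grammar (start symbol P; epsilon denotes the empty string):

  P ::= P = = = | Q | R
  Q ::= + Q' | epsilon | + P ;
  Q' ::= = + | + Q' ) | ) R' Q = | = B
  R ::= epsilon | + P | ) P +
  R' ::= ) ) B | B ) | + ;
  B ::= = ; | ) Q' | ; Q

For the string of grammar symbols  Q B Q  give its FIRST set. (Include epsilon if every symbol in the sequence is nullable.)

{ ), +, ;, = }

Add FIRST(Q)\{epsilon} = { + }; Q is nullable, continue.
Add FIRST(B) = { ), ;, = }; B is not nullable, stop.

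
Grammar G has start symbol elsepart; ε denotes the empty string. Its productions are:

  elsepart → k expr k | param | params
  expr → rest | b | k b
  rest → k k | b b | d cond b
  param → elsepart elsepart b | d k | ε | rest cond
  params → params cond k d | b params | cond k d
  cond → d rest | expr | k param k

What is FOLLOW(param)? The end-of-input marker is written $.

In elsepart → param: param is at the end, add FOLLOW(elsepart) = { $, b, d, k }.
In cond → k param k: add FIRST(k) = { k }.
Union: FOLLOW(param) = { $, b, d, k }.

{ $, b, d, k }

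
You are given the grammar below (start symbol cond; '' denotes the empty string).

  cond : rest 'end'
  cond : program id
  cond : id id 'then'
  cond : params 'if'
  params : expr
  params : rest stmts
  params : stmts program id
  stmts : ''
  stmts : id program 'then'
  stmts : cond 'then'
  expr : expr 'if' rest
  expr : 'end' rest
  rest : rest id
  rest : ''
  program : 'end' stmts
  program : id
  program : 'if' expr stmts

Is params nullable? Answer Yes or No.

params : rest stmts and each of rest, stmts is nullable, so params ⇒* ''.

Yes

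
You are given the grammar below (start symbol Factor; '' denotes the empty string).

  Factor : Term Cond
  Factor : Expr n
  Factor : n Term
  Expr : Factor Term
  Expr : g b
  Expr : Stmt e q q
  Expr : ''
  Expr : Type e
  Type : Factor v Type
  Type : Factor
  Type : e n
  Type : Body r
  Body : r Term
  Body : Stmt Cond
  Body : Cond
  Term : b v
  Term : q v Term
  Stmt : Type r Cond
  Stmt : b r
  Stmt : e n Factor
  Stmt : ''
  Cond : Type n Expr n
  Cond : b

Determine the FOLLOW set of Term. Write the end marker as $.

{ $, b, e, g, n, q, r, v }

In Factor : Term Cond: add FIRST(Cond) = { b, e, g, n, q, r }.
In Factor : n Term: Term is at the end, add FOLLOW(Factor) = { $, b, e, g, n, q, r, v }.
In Expr : Factor Term: Term is at the end, add FOLLOW(Expr) = { n }.
In Body : r Term: Term is at the end, add FOLLOW(Body) = { r }.
In Term : q v Term: Term is at the end, add FOLLOW(Term) = { $, b, e, g, n, q, r, v }.
Union: FOLLOW(Term) = { $, b, e, g, n, q, r, v }.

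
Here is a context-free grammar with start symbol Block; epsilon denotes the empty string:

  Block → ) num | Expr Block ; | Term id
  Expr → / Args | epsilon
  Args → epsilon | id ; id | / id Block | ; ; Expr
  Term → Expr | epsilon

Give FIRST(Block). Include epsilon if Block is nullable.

Block → ) num contributes {)}.
From Block → Expr Block ;: Expr nullable, take FIRST(Expr) ∪ FIRST(Block) = { ), /, id }.
From Block → Term id: Term nullable, take FIRST(Term) ∪ {id} = { /, id }.
Union: FIRST(Block) = { ), /, id }.

{ ), /, id }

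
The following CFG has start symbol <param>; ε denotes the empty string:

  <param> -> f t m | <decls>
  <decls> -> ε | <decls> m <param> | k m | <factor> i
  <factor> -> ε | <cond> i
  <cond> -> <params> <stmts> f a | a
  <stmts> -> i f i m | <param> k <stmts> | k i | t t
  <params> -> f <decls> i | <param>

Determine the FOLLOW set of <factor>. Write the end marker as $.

In <decls> -> <factor> i: add FIRST(i) = { i }.
Union: FOLLOW(<factor>) = { i }.

{ i }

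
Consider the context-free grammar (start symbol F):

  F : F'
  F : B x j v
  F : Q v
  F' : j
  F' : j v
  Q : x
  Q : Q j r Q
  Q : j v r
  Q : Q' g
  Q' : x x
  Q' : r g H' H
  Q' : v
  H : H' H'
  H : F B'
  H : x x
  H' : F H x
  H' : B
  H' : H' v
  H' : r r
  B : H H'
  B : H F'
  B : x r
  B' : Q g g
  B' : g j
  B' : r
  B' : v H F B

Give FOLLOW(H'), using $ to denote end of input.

{ g, j, r, v, x }

In Q' : r g H' H: add FIRST(H) = { j, r, v, x }.
In H : H' H': add FIRST(H') = { j, r, v, x }.
In H : H' H': H' is at the end, add FOLLOW(H) = { g, j, r, v, x }.
In H' : H' v: add FIRST(v) = { v }.
In B : H H': H' is at the end, add FOLLOW(B) = { g, j, r, v, x }.
Union: FOLLOW(H') = { g, j, r, v, x }.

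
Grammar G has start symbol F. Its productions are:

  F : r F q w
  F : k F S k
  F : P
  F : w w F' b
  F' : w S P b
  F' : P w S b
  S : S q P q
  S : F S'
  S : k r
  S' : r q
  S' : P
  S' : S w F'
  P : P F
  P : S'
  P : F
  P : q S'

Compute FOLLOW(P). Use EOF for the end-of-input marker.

In F : P: P is at the end, add FOLLOW(F) = { EOF, b, k, q, r, w }.
In F' : w S P b: add FIRST(b) = { b }.
In F' : P w S b: add FIRST(w S b) = { w }.
In S : S q P q: add FIRST(q) = { q }.
In S' : P: P is at the end, add FOLLOW(S') = { EOF, b, k, q, r, w }.
In P : P F: add FIRST(F) = { k, q, r, w }.
Union: FOLLOW(P) = { EOF, b, k, q, r, w }.

{ EOF, b, k, q, r, w }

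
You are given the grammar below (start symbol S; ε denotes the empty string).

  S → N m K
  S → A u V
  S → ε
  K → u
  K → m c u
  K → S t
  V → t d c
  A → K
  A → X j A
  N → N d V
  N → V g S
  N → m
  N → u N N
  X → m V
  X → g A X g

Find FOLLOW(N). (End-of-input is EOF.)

{ d, m, t, u }

In S → N m K: add FIRST(m K) = { m }.
In N → N d V: add FIRST(d V) = { d }.
In N → u N N: add FIRST(N) = { m, t, u }.
In N → u N N: N is at the end, add FOLLOW(N) = { d, m, t, u }.
Union: FOLLOW(N) = { d, m, t, u }.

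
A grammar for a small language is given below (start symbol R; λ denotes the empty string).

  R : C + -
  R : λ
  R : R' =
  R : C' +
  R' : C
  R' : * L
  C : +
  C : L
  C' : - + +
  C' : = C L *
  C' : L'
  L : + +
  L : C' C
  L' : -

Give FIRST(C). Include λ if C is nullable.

{ +, -, = }

C : + contributes {+}.
From C : L: add FIRST(L) = { +, -, = }.
Union: FIRST(C) = { +, -, = }.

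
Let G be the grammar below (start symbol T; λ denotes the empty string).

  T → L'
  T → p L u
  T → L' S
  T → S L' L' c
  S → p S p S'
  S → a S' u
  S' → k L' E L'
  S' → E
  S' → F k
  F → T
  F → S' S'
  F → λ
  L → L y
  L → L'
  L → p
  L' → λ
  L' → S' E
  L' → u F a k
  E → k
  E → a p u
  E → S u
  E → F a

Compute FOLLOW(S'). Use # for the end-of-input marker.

{ #, a, c, k, p, u }

In S → p S p S': S' is at the end, add FOLLOW(S) = { #, a, c, k, p, u }.
In S → a S' u: add FIRST(u) = { u }.
In F → S' S': add FIRST(S') = { a, k, p, u }.
In F → S' S': S' is at the end, add FOLLOW(F) = { a, k }.
In L' → S' E: add FIRST(E) = { a, k, p, u }.
Union: FOLLOW(S') = { #, a, c, k, p, u }.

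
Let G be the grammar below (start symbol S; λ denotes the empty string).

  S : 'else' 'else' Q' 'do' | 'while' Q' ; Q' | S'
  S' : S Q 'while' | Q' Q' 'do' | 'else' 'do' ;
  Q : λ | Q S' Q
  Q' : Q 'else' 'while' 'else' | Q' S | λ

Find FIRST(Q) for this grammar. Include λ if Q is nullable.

Q : λ contributes λ.
From Q : Q S' Q: Q nullable, take FIRST(Q) ∪ FIRST(S') = { 'do', 'else', 'while' }.
Union: FIRST(Q) = { 'do', 'else', 'while', λ }.

{ 'do', 'else', 'while', λ }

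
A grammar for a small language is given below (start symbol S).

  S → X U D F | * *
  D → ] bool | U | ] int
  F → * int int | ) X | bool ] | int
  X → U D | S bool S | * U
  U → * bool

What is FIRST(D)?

{ *, ] }

D → ] bool contributes {]}.
From D → U: add FIRST(U) = { * }.
D → ] int contributes {]}.
Union: FIRST(D) = { *, ] }.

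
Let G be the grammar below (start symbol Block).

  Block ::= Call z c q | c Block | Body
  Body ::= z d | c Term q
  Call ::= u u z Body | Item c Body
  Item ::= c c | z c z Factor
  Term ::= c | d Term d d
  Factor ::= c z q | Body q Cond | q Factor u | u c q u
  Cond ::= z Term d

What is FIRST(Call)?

Call ::= u u z Body contributes {u}.
From Call ::= Item c Body: add FIRST(Item) = { c, z }.
Union: FIRST(Call) = { c, u, z }.

{ c, u, z }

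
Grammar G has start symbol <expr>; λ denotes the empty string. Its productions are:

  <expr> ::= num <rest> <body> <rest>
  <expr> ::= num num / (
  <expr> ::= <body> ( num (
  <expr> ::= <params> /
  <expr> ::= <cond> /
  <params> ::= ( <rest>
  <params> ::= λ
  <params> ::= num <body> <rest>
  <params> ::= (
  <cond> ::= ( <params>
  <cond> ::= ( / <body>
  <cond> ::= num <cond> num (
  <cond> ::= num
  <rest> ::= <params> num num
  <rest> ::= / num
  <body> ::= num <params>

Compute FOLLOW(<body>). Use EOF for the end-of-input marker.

In <expr> ::= num <rest> <body> <rest>: add FIRST(<rest>) = { (, /, num }.
In <expr> ::= <body> ( num (: add FIRST(( num () = { ( }.
In <params> ::= num <body> <rest>: add FIRST(<rest>) = { (, /, num }.
In <cond> ::= ( / <body>: <body> is at the end, add FOLLOW(<cond>) = { /, num }.
Union: FOLLOW(<body>) = { (, /, num }.

{ (, /, num }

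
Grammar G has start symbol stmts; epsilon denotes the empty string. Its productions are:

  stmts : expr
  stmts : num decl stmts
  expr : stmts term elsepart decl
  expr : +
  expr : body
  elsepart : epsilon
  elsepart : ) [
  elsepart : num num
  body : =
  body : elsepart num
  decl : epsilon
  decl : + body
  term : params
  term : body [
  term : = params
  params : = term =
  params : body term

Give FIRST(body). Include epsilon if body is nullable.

body : = contributes {=}.
From body : elsepart num: elsepart nullable, take FIRST(elsepart) ∪ {num} = { ), num }.
Union: FIRST(body) = { ), =, num }.

{ ), =, num }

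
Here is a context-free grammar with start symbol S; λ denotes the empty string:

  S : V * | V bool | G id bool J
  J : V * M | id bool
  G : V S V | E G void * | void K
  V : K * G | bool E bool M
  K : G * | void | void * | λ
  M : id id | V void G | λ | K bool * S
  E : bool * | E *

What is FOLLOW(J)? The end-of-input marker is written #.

{ #, *, bool, id, void }

In S : G id bool J: J is at the end, add FOLLOW(S) = { #, *, bool, id, void }.
Union: FOLLOW(J) = { #, *, bool, id, void }.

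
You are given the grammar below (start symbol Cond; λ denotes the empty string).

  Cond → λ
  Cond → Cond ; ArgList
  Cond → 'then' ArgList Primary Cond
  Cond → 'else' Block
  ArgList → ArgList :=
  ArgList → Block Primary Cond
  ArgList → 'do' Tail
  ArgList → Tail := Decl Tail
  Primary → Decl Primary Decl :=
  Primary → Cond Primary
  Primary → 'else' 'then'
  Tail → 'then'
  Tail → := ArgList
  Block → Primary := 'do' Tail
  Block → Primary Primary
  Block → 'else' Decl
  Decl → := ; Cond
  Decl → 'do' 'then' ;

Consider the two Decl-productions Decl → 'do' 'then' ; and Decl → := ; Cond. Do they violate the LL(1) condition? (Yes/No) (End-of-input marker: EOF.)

FIRST('do' 'then' ;) = { 'do' } and FIRST(:= ; Cond) = { := }.
The FIRST sets are disjoint and neither alternative is nullable — no conflict.

No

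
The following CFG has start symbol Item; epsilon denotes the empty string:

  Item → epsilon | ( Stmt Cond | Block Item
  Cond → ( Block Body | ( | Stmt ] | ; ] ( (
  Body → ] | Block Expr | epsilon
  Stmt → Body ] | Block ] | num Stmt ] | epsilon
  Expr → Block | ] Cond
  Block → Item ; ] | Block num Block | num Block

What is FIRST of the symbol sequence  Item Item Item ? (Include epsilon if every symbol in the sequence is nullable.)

{ (, ;, num, epsilon }

Add FIRST(Item)\{epsilon} = { (, ;, num }; Item is nullable, continue.
Add FIRST(Item)\{epsilon} = { (, ;, num }; Item is nullable, continue.
Add FIRST(Item)\{epsilon} = { (, ;, num }; Item is nullable, continue.
Every symbol is nullable, so include epsilon.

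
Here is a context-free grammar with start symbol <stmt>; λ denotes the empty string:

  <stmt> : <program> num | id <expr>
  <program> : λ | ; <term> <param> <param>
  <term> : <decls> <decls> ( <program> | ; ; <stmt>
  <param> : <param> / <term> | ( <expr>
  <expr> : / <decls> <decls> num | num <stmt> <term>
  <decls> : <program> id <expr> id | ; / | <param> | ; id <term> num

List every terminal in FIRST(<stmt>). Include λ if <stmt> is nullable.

{ ;, id, num }

From <stmt> : <program> num: <program> nullable, take FIRST(<program>) ∪ {num} = { ;, num }.
<stmt> : id <expr> contributes {id}.
Union: FIRST(<stmt>) = { ;, id, num }.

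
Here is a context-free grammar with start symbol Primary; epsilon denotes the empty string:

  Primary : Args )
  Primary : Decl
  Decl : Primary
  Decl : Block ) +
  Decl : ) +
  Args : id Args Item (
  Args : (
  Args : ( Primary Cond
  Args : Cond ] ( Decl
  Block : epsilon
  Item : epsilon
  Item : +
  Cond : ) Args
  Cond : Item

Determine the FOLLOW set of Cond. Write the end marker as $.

{ (, ), +, ] }

In Args : ( Primary Cond: Cond is at the end, add FOLLOW(Args) = { (, ), +, ] }.
In Args : Cond ] ( Decl: add FIRST(] ( Decl) = { ] }.
Union: FOLLOW(Cond) = { (, ), +, ] }.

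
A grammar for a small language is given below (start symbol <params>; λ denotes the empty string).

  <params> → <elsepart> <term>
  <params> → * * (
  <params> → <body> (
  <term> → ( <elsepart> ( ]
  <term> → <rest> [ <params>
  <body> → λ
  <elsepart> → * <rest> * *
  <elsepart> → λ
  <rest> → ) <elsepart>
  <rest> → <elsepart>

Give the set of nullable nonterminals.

{ <body>, <elsepart>, <rest> }

Directly nullable (have an λ-production): <body>, <elsepart>.
<rest> → <elsepart> with every symbol nullable, so <rest> is nullable.
No other nonterminal has a production whose RHS symbols are all nullable.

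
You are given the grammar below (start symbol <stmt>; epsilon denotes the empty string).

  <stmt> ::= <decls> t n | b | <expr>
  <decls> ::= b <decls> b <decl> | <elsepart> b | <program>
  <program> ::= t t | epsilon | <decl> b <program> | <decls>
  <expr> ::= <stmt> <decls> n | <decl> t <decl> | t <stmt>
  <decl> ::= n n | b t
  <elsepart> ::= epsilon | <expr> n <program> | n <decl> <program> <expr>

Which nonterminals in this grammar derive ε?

{ <decls>, <elsepart>, <program> }

Directly nullable (have an epsilon-production): <program>, <elsepart>.
<decls> ::= <program> with every symbol nullable, so <decls> is nullable.
No other nonterminal has a production whose RHS symbols are all nullable.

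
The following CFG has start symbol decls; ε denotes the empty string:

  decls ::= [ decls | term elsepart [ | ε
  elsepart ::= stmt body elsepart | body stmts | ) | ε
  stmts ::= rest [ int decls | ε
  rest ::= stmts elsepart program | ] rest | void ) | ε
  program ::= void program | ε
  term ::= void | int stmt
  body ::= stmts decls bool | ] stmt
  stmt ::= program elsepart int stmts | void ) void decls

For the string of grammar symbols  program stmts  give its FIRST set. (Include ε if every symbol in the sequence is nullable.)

{ ), [, ], bool, int, void, ε }

Add FIRST(program)\{ε} = { void }; program is nullable, continue.
Add FIRST(stmts)\{ε} = { ), [, ], bool, int, void }; stmts is nullable, continue.
Every symbol is nullable, so include ε.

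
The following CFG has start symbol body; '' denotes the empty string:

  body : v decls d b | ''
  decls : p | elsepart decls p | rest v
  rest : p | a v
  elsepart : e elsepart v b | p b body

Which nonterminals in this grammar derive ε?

Directly nullable (have an ''-production): body.
No other nonterminal has a production whose RHS symbols are all nullable.

{ body }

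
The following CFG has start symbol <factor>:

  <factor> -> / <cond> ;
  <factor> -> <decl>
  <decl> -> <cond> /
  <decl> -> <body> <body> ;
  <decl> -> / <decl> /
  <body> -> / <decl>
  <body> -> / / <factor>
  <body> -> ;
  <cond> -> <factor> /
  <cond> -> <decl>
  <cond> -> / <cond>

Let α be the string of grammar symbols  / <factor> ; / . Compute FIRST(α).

{ / }

/ is a terminal; add {/} and stop.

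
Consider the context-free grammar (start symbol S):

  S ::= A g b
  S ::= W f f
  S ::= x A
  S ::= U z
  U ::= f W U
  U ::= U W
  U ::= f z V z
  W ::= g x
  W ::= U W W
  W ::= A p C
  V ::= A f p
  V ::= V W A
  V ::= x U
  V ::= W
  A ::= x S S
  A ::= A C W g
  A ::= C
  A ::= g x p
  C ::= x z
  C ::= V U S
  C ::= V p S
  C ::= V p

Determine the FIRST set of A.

{ f, g, x }

A ::= x S S contributes {x}.
From A ::= A C W g: add FIRST(A) = { f, g, x }.
From A ::= C: add FIRST(C) = { f, g, x }.
A ::= g x p contributes {g}.
Union: FIRST(A) = { f, g, x }.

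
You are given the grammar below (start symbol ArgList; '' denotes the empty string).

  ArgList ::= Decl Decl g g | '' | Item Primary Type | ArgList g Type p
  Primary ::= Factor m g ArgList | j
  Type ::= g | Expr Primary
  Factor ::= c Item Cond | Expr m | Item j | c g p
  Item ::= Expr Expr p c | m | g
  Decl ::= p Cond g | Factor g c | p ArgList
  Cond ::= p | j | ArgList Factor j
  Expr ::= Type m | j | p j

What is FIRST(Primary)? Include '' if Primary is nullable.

{ c, g, j, m, p }

From Primary ::= Factor m g ArgList: add FIRST(Factor) = { c, g, j, m, p }.
Primary ::= j contributes {j}.
Union: FIRST(Primary) = { c, g, j, m, p }.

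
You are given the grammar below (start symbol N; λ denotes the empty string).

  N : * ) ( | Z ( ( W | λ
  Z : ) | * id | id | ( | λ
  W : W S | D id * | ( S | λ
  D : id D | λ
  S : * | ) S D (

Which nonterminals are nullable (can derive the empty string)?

Directly nullable (have an λ-production): N, Z, W, D.
No other nonterminal has a production whose RHS symbols are all nullable.

{ D, N, W, Z }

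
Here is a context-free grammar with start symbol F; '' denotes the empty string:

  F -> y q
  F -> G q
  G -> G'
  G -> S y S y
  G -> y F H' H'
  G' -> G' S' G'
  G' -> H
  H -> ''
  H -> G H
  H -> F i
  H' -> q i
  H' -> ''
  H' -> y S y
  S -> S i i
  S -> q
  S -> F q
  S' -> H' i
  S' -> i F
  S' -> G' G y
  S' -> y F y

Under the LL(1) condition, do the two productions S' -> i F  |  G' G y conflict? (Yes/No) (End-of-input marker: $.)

FIRST(i F) = { i } and FIRST(G' G y) = { i, q, y }.
Both contain i, so the two alternatives are not disjoint — LL(1) conflict.

Yes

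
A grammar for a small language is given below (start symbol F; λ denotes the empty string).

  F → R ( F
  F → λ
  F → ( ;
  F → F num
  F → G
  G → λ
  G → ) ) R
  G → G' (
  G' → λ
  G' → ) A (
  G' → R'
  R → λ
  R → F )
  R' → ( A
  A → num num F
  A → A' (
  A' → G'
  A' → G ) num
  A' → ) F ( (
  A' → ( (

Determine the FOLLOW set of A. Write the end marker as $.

In G' → ) A (: add FIRST(() = { ( }.
In R' → ( A: A is at the end, add FOLLOW(R') = { ( }.
Union: FOLLOW(A) = { ( }.

{ ( }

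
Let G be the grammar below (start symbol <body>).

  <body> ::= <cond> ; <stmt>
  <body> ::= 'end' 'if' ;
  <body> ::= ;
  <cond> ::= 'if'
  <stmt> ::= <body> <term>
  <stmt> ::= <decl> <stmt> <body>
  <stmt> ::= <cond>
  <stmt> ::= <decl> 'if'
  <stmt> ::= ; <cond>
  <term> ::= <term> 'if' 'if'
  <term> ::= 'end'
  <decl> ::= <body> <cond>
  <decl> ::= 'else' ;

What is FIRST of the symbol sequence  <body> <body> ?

{ 'end', 'if', ; }

Add FIRST(<body>) = { 'end', 'if', ; }; <body> is not nullable, stop.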